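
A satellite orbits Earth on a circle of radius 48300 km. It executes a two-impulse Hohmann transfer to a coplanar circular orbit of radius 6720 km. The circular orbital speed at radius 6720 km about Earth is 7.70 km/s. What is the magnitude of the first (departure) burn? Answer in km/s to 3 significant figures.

Δv₁ = 1.45 km/s

From the circular-orbit relation v² = μ/r at r = 6720 km: μ = v²r = (7.70)² × 6720 = 3.98429×10^5 km³/s².
The Hohmann ellipse has a_t = (r₁ + r₂)/2 = 27510 km.
On the circular orbit at r = 48300 km, v_c = √(μ/r) = 2.8721 km/s.
Transfer-orbit speed at the same r (vis-viva, a = a_t): v_t = √[μ(2/r − 1/a_t)] = 1.4195 km/s.
Δv₁ = |v_t − v_c| = |1.4195 − 2.8721| = 1.453 km/s.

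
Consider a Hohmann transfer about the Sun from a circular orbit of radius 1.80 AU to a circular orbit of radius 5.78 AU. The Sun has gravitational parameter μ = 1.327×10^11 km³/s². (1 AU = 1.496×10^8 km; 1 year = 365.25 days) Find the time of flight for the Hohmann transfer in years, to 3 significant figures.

t = 3.69 years

In km: r₁ = 1.80 × 1.496×10^8 = 2.6928×10^8 km; r₂ = 5.78 × 1.496×10^8 = 8.64688×10^8 km.
Transfer-ellipse semi-major axis a_t = (r₁ + r₂)/2 = (2.6928×10^8 + 8.64688×10^8)/2 = 5.66984×10^8 km.
Half the transfer-orbit period gives t = π√(a_t³/μ) = 1.164×10^8 s.
Converting: 1.164×10^8 s ÷ 3.15576×10^7 s/year (365.25 × 86400) = 3.69 years.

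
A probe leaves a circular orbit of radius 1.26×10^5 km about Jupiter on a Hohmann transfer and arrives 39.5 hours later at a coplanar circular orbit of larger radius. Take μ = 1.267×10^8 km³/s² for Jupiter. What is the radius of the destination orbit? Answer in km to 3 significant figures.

r₂ = 1.15×10^6 km

Transfer time t = 39.5 hours = 1.422×10^5 s, and t = π√(a_t³/μ).
So a_t = (μ t²/π²)^(1/3) = (1.267×10^8 × (1.422×10^5)² / π²)^(1/3) = 6.3791×10^5 km.
Since a_t = (r₁ + r₂)/2, r₂ = 2a_t − r₁ = 2×6.3791×10^5 − 1.260×10^5 = 1.14982×10^6 km.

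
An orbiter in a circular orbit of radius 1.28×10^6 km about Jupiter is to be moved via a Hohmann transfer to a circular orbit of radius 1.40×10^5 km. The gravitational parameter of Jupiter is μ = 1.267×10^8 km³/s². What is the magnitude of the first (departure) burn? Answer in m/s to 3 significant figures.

Δv₁ = 5530 m/s

Transfer-ellipse semi-major axis a_t = (r₁ + r₂)/2 = (1.280×10^6 + 1.400×10^5)/2 = 7.100×10^5 km.
Circular speed at r = 1.280×10^6 km: v_c = √(μ/r) = 9.949 km/s.
Transfer-orbit speed at the same r (vis-viva, a = a_t): v_t = √[μ(2/r − 1/a_t)] = 4.418 km/s.
Δv₁ = |v_t − v_c| = |4.418 − 9.949| = 5.531 km/s.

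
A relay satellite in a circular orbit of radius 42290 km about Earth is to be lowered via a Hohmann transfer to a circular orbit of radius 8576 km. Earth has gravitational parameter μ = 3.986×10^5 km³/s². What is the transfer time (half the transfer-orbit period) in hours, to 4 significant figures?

t = 5.606 hours

The Hohmann ellipse has a_t = (r₁ + r₂)/2 = 25433 km.
By Kepler's third law the transfer-orbit period is T = 2π√(a_t³/μ), so t = T/2 = 20180 s.
Converting: 20180 s ÷ 3600 s/hour = 5.606 hours.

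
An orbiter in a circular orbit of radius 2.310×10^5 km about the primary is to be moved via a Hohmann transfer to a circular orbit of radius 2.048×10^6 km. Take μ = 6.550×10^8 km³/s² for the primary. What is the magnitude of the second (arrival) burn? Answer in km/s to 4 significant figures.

Δv₂ = 9.832 km/s

Transfer-ellipse semi-major axis a_t = (r₁ + r₂)/2 = (2.310×10^5 + 2.048×10^6)/2 = 1.1395×10^6 km.
On the circular orbit at r = 2.048×10^6 km, v_c = √(μ/r) = 17.884 km/s.
Transfer-orbit speed at the same r (vis-viva, a = a_t): v_t = √[μ(2/r − 1/a_t)] = 8.0520 km/s.
Δv₂ = |v_t − v_c| = |8.0520 − 17.884| = 9.832 km/s.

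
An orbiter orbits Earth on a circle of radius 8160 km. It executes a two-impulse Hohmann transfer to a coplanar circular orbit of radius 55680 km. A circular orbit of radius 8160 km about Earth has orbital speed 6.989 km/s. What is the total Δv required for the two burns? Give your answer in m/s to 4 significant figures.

From the circular-orbit relation v² = μ/r at r = 8160 km: μ = v²r = (6.989)² × 8160 = 3.98584×10^5 km³/s².
Semi-major axis of the transfer orbit: a_t = (8160 + 55680)/2 = 31920 km.
Circular speed at r₁: v₁ = √(μ/r₁) = √(3.98584×10^5/8160) = 6.98900 km/s.
On the transfer ellipse at r₁, vis-viva equation gives v_p = √[μ(2/r₁ − 1/a_t)] = 9.23067 km/s.
First burn Δv₁ = |v_p − v₁| = 2.24167 km/s.
At r₂, v₂ = √(μ/r₂) = 2.67553 km/s.
Transfer-orbit speed at r₂: v_a = √[μ(2/r₂ − 1/a_t)] = 1.35277 km/s.
Second burn Δv₂ = |v₂ − v_a| = 1.32276 km/s.
Total Δv = Δv₁ + Δv₂ = 3.564 km/s.

Δv = 3564 m/s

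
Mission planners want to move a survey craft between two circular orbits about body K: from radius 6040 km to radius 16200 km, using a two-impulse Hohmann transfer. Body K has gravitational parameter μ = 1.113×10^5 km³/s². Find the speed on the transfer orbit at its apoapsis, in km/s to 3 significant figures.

v = 1.93 km/s

The Hohmann ellipse has a_t = (r₁ + r₂)/2 = 11120 km.
The apoapsis of the transfer ellipse is at r = 16200 km.
Applying v² = μ(2/r − 1/a_t): v = 1.932 km/s.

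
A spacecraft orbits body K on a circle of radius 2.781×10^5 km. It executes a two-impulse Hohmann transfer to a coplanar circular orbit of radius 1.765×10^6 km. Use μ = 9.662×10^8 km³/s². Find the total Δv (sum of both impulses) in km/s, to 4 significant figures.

Semi-major axis of the transfer orbit: a_t = (2.781×10^5 + 1.765×10^6)/2 = 1.02155×10^6 km.
At r₁ the circular-orbit speed is v₁ = √(μ/r₁) = 58.943 km/s.
Transfer-orbit speed at r₁ (v² = μ(2/r − 1/a)): v_p = √[μ(2/r₁ − 1/a_t)] = 77.477 km/s.
First burn Δv₁ = |v_p − v₁| = 18.53 km/s.
Circular speed at r₂: v₂ = √(μ/r₂) = 23.40 km/s.
Transfer-orbit speed at r₂: v_a = √[μ(2/r₂ − 1/a_t)] = 12.21 km/s.
Second burn Δv₂ = |v₂ − v_a| = 11.19 km/s.
Total Δv = Δv₁ + Δv₂ = 29.72 km/s.

Δv = 29.72 km/s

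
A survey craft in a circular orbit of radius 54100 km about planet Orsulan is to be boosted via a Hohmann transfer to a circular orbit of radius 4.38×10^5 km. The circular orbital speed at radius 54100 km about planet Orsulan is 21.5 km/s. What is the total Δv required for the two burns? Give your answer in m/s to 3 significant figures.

Δv = 11200 m/s

From the circular-orbit relation v² = μ/r at r = 54100 km: μ = v²r = (21.5)² × 54100 = 2.50077×10^7 km³/s².
The Hohmann ellipse has a_t = (r₁ + r₂)/2 = 2.4605×10^5 km.
At r₁ the circular-orbit speed is v₁ = √(μ/r₁) = 21.500 km/s.
Transfer-orbit speed at r₁ (vis-viva): v_p = √[μ(2/r₁ − 1/a_t)] = 28.686 km/s.
First burn Δv₁ = |v_p − v₁| = 7.186 km/s.
Circular speed at r₂: v₂ = √(μ/r₂) = 7.556 km/s.
Transfer-orbit speed at r₂: v_a = √[μ(2/r₂ − 1/a_t)] = 3.543 km/s.
Second burn Δv₂ = |v₂ − v_a| = 4.013 km/s.
Δv = Δv₁ + Δv₂ = 7.186 + 4.013 = 11.20 km/s.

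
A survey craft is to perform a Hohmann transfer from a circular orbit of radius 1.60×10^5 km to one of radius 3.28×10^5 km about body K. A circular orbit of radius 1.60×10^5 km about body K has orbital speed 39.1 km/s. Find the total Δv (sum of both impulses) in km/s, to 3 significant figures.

Δv = 11.4 km/s

From the circular-orbit relation v² = μ/r at r = 1.60×10^5 km: μ = v²r = (39.1)² × 1.60×10^5 = 2.44610×10^8 km³/s².
The Hohmann ellipse has a_t = (r₁ + r₂)/2 = 2.440×10^5 km.
At r₁ the circular-orbit speed is v₁ = √(μ/r₁) = 39.100 km/s.
On the transfer ellipse at r₁, vis-viva equation gives v_p = √[μ(2/r₁ − 1/a_t)] = 45.333 km/s.
First burn Δv₁ = |v_p − v₁| = 6.233 km/s.
At r₂, v₂ = √(μ/r₂) = 27.309 km/s.
Transfer-orbit speed at r₂: v_a = √[μ(2/r₂ − 1/a_t)] = 22.114 km/s.
Second burn Δv₂ = |v₂ − v_a| = 5.195 km/s.
Δv = Δv₁ + Δv₂ = 6.233 + 5.195 = 11.43 km/s.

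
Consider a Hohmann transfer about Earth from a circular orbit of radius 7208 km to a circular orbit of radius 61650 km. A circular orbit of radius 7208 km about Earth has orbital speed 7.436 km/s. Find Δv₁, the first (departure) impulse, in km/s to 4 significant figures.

From the circular-orbit relation v² = μ/r at r = 7208 km: μ = v²r = (7.436)² × 7208 = 3.98560×10^5 km³/s².
Transfer-ellipse semi-major axis a_t = (r₁ + r₂)/2 = (7208 + 61650)/2 = 34429 km.
Circular speed at r = 7208 km: v_c = √(μ/r) = 7.436 km/s.
Transfer-orbit speed at the same r (vis-viva, a = a_t): v_t = √[μ(2/r − 1/a_t)] = 9.950 km/s.
Δv₁ = |v_t − v_c| = |9.950 − 7.436| = 2.514 km/s.

Δv₁ = 2.514 km/s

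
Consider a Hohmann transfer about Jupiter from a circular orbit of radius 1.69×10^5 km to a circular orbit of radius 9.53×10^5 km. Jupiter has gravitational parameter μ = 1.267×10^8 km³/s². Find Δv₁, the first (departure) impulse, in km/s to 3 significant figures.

The Hohmann ellipse has a_t = (r₁ + r₂)/2 = 5.610×10^5 km.
On the circular orbit at r = 1.690×10^5 km, v_c = √(μ/r) = 27.381 km/s.
Transfer-orbit speed at the same r (vis-viva, a = a_t): v_t = √[μ(2/r − 1/a_t)] = 35.687 km/s.
Δv₁ = |v_t − v_c| = |35.687 − 27.381| = 8.306 km/s.

Δv₁ = 8.31 km/s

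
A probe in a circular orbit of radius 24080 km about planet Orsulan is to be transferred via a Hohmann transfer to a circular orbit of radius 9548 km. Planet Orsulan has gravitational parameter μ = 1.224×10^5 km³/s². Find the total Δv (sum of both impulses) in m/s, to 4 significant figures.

Δv = 1260 m/s

Semi-major axis of the transfer orbit: a_t = (24080 + 9548)/2 = 16814 km.
At r₁ the circular-orbit speed is v₁ = √(μ/r₁) = 2.2546 km/s.
On the transfer ellipse at r₁, vis-viva equation gives v_a = √[μ(2/r₁ − 1/a_t)] = 1.6990 km/s.
First burn Δv₁ = |v_a − v₁| = 0.5556 km/s.
At r₂, v₂ = √(μ/r₂) = 3.580424 km/s.
Transfer-orbit speed at r₂: v_p = √[μ(2/r₂ − 1/a_t)] = 4.284767 km/s.
Second burn Δv₂ = |v₂ − v_p| = 0.7043 km/s.
Total Δv = Δv₁ + Δv₂ = 1.260 km/s.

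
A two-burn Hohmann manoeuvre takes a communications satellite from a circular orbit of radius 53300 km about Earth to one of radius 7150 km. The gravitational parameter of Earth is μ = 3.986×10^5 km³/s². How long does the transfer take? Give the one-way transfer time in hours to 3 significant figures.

Transfer-ellipse semi-major axis a_t = (r₁ + r₂)/2 = (53300 + 7150)/2 = 30225 km.
By Kepler's third law the transfer-orbit period is T = 2π√(a_t³/μ), so t = T/2 = 26150 s.
Converting: 26150 s ÷ 3600 s/hour = 7.26 hours.

t = 7.26 hours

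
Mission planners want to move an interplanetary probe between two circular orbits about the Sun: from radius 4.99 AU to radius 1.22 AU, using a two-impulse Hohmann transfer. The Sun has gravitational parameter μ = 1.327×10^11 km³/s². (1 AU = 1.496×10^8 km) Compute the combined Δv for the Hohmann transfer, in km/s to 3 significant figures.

Δv = 12.2 km/s

In km: r₁ = 4.99 × 1.496×10^8 = 7.46504×10^8 km; r₂ = 1.22 × 1.496×10^8 = 1.82512×10^8 km.
Transfer-ellipse semi-major axis a_t = (r₁ + r₂)/2 = (7.46504×10^8 + 1.82512×10^8)/2 = 4.64508×10^8 km.
At r₁ the circular-orbit speed is v₁ = √(μ/r₁) = 13.3327 km/s.
Transfer-orbit speed at r₁ (vis-viva equation): v_a = √[μ(2/r₁ − 1/a_t)] = 8.35735 km/s.
First burn Δv₁ = |v_a − v₁| = 4.975 km/s.
At r₂, v₂ = √(μ/r₂) = 26.964 km/s.
Transfer-orbit speed at r₂: v_p = √[μ(2/r₂ − 1/a_t)] = 34.183 km/s.
Second burn Δv₂ = |v₂ − v_p| = 7.219 km/s.
Total Δv = Δv₁ + Δv₂ = 12.19 km/s.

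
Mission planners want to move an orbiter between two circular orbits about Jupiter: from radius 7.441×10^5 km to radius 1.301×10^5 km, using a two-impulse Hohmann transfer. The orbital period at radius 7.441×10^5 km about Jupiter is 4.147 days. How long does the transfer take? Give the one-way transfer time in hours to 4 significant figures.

t = 22.40 hours

From Kepler's third law T² = 4π²r³/μ at r = 7.441×10^5 km, T = 4.147 days = 4.147 × 86400 s = 3.583008×10^5 s: μ = 4π²r³/T² = 1.26695×10^8 km³/s².
Semi-major axis of the transfer orbit: a_t = (7.441×10^5 + 1.301×10^5)/2 = 4.371×10^5 km.
Transfer time t = π√(a_t³/μ) = π√((4.371×10^5)³ / 1.26695×10^8) = 80657 s.
Converting: 80657 s ÷ 3600 s/hour = 22.40 hours.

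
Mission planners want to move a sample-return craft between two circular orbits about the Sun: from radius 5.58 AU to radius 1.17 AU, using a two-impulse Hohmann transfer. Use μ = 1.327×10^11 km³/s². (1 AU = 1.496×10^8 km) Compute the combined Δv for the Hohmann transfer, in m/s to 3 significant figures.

In km: r₁ = 5.58 × 1.496×10^8 = 8.34768×10^8 km; r₂ = 1.17 × 1.496×10^8 = 1.75032×10^8 km.
The Hohmann ellipse has a_t = (r₁ + r₂)/2 = 5.049×10^8 km.
Circular speed at r₁: v₁ = √(μ/r₁) = √(1.327×10^11/8.34768×10^8) = 12.6082 km/s.
On the transfer ellipse at r₁, v² = μ(2/r − 1/a) gives v_a = √[μ(2/r₁ − 1/a_t)] = 7.42350 km/s.
First burn Δv₁ = |v_a − v₁| = 5.1847 km/s.
At r₂, v₂ = √(μ/r₂) = 27.5345 km/s.
Transfer-orbit speed at r₂: v_p = √[μ(2/r₂ − 1/a_t)] = 35.4044 km/s.
Second burn Δv₂ = |v₂ − v_p| = 7.8699 km/s.
Δv = Δv₁ + Δv₂ = 5.1847 + 7.8699 = 13.05 km/s.

Δv = 13100 m/s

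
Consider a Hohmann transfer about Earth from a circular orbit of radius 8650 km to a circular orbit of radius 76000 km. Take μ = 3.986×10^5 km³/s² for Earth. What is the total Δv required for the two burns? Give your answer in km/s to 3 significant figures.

Transfer-ellipse semi-major axis a_t = (r₁ + r₂)/2 = (8650 + 76000)/2 = 42325 km.
Circular speed at r₁: v₁ = √(μ/r₁) = √(3.986×10^5/8650) = 6.788 km/s.
Transfer-orbit speed at r₁ (v² = μ(2/r − 1/a)): v_p = √[μ(2/r₁ − 1/a_t)] = 9.096 km/s.
First burn Δv₁ = |v_p − v₁| = 2.308 km/s.
Circular speed at r₂: v₂ = √(μ/r₂) = 2.290 km/s.
Transfer-orbit speed at r₂: v_a = √[μ(2/r₂ − 1/a_t)] = 1.035 km/s.
Second burn Δv₂ = |v₂ − v_a| = 1.255 km/s.
Total Δv = Δv₁ + Δv₂ = 3.563 km/s.

Δv = 3.56 km/s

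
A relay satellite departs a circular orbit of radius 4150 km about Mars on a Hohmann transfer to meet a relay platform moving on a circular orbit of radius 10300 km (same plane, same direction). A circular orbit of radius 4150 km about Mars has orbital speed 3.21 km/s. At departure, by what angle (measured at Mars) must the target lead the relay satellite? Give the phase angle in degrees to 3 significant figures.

From the circular-orbit relation v² = μ/r at r = 4150 km: μ = v²r = (3.21)² × 4150 = 42762.0 km³/s².
Transfer-ellipse semi-major axis a_t = (r₁ + r₂)/2 = (4150 + 10300)/2 = 7225 km.
The half-period of the transfer ellipse is t = π√(a_t³/μ) = 9329.912 s.
Target angular speed ω₂ = √(μ/r₂³) = 1.978214×10^-4 rad/s.
Angle swept by the target during transfer: ω₂·t = 1.84566 rad = 105.7°.
The relay satellite traverses 180° on the transfer ellipse, so the target must lead by 180° − 105.7° = 74.3°.

φ = 74.3°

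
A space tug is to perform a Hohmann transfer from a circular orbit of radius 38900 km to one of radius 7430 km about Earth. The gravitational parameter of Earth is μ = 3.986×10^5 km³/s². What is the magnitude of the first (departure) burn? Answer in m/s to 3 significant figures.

Semi-major axis of the transfer orbit: a_t = (38900 + 7430)/2 = 23165 km.
On the circular orbit at r = 38900 km, v_c = √(μ/r) = 3.201 km/s.
Vis-viva on the transfer ellipse at r = 38900 km gives v_t = √[μ(2/r − 1/a_t)] = 1.813 km/s.
Δv₁ = |v_t − v_c| = |1.813 − 3.201| = 1.388 km/s.

Δv₁ = 1390 m/s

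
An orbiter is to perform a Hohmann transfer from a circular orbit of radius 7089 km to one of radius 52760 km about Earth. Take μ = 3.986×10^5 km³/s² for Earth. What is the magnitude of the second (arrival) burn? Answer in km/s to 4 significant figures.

The Hohmann ellipse has a_t = (r₁ + r₂)/2 = 29924.5 km.
On the circular orbit at r = 52760 km, v_c = √(μ/r) = 2.749 km/s.
Vis-viva on the transfer ellipse at r = 52760 km gives v_t = √[μ(2/r − 1/a_t)] = 1.338 km/s.
Δv₂ = |v_t − v_c| = |1.338 − 2.749| = 1.411 km/s.

Δv₂ = 1.411 km/s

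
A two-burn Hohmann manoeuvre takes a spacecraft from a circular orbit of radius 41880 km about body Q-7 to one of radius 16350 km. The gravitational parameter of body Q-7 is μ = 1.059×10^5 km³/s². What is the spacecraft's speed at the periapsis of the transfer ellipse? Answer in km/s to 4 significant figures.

v = 3.052 km/s

Semi-major axis of the transfer orbit: a_t = (41880 + 16350)/2 = 29115 km.
The periapsis of the transfer ellipse is at r = 16350 km.
Vis-viva: v = √[μ(2/r − 1/a_t)] = √[1.059×10^5 × (2/16350 − 1/29115)] = 3.052 km/s.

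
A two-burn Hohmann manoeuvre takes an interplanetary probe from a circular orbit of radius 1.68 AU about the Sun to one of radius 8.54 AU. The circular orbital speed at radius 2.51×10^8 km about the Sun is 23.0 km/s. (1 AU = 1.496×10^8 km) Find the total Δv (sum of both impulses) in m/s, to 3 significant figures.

From the circular-orbit relation v² = μ/r at r = 2.51×10^8 km: μ = v²r = (23.0)² × 2.51×10^8 = 1.32779×10^11 km³/s².
In km: r₁ = 1.68 × 1.496×10^8 = 2.51328×10^8 km; r₂ = 8.54 × 1.496×10^8 = 1.277584×10^9 km.
Transfer-ellipse semi-major axis a_t = (r₁ + r₂)/2 = (2.51328×10^8 + 1.277584×10^9)/2 = 7.64456×10^8 km.
Circular speed at r₁: v₁ = √(μ/r₁) = √(1.32779×10^11/2.51328×10^8) = 22.985 km/s.
On the transfer ellipse at r₁, vis-viva equation gives v_p = √[μ(2/r₁ − 1/a_t)] = 29.714 km/s.
First burn Δv₁ = |v_p − v₁| = 6.729 km/s.
At r₂, v₂ = √(μ/r₂) = 10.1946 km/s.
Transfer-orbit speed at r₂: v_a = √[μ(2/r₂ − 1/a_t)] = 5.84540 km/s.
Second burn Δv₂ = |v₂ − v_a| = 4.349 km/s.
Δv = Δv₁ + Δv₂ = 6.729 + 4.349 = 11.08 km/s.

Δv = 11100 m/s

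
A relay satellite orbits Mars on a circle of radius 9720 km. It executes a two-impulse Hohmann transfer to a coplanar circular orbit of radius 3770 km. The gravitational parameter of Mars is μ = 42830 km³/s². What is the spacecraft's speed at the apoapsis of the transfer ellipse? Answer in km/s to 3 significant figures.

v = 1.57 km/s

Transfer-ellipse semi-major axis a_t = (r₁ + r₂)/2 = (9720 + 3770)/2 = 6745 km.
At apoapsis, r = 9720 km.
Applying v² = μ(2/r − 1/a_t): v = 1.569 km/s.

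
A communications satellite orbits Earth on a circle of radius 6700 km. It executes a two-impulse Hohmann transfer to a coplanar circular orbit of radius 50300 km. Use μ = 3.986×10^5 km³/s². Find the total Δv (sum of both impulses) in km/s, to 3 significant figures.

The Hohmann ellipse has a_t = (r₁ + r₂)/2 = 28500 km.
Circular speed at r₁: v₁ = √(μ/r₁) = √(3.986×10^5/6700) = 7.7131 km/s.
Transfer-orbit speed at r₁ (v² = μ(2/r − 1/a)): v_p = √[μ(2/r₁ − 1/a_t)] = 10.247 km/s.
First burn Δv₁ = |v_p − v₁| = 2.534 km/s.
Circular speed at r₂: v₂ = √(μ/r₂) = 2.815 km/s.
Transfer-orbit speed at r₂: v_a = √[μ(2/r₂ − 1/a_t)] = 1.365 km/s.
Second burn Δv₂ = |v₂ − v_a| = 1.450 km/s.
Total Δv = Δv₁ + Δv₂ = 3.984 km/s.

Δv = 3.98 km/s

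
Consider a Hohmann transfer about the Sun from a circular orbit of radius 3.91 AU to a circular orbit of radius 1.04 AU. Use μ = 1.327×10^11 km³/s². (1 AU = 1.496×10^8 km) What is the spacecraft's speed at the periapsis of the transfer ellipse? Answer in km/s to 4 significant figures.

v = 36.71 km/s

In km: r₁ = 3.91 × 1.496×10^8 = 5.84936×10^8 km; r₂ = 1.04 × 1.496×10^8 = 1.55584×10^8 km.
Semi-major axis of the transfer orbit: a_t = (5.84936×10^8 + 1.55584×10^8)/2 = 3.7026×10^8 km.
At periapsis, r = 1.55584×10^8 km.
Vis-viva: v = √[μ(2/r − 1/a_t)] = √[1.327×10^11 × (2/1.55584×10^8 − 1/3.7026×10^8)] = 36.71 km/s.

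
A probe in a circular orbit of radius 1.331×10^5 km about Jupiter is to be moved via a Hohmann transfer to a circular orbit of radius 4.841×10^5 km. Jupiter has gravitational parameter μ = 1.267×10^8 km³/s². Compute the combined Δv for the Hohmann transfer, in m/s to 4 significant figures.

Transfer-ellipse semi-major axis a_t = (r₁ + r₂)/2 = (1.331×10^5 + 4.841×10^5)/2 = 3.086×10^5 km.
At r₁ the circular-orbit speed is v₁ = √(μ/r₁) = 30.85 km/s.
On the transfer ellipse at r₁, v² = μ(2/r − 1/a) gives v_p = √[μ(2/r₁ − 1/a_t)] = 38.64 km/s.
First burn Δv₁ = |v_p − v₁| = 7.790 km/s.
Circular speed at r₂: v₂ = √(μ/r₂) = 16.178 km/s.
Transfer-orbit speed at r₂: v_a = √[μ(2/r₂ − 1/a_t)] = 10.625 km/s.
Second burn Δv₂ = |v₂ − v_a| = 5.553 km/s.
Δv = Δv₁ + Δv₂ = 7.790 + 5.553 = 13.34 km/s.

Δv = 13340 m/s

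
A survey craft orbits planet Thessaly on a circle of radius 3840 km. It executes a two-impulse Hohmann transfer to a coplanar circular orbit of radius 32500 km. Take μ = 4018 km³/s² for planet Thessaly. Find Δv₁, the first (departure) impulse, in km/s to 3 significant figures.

Δv₁ = 0.345 km/s

Semi-major axis of the transfer orbit: a_t = (3840 + 32500)/2 = 18170 km.
On the circular orbit at r = 3840 km, v_c = √(μ/r) = 1.022915 km/s.
Vis-viva on the transfer ellipse at r = 3840 km gives v_t = √[μ(2/r − 1/a_t)] = 1.368055 km/s.
Δv₁ = |v_t − v_c| = |1.368055 − 1.022915| = 0.3451 km/s.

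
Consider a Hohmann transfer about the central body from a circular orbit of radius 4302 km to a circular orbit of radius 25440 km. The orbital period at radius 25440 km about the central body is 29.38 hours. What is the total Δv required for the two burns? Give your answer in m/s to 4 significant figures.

From Kepler's third law T² = 4π²r³/μ at r = 25440 km, T = 29.38 hours = 29.38 × 3600 s = 1.05768×10^5 s: μ = 4π²r³/T² = 58103.5 km³/s².
Transfer-ellipse semi-major axis a_t = (r₁ + r₂)/2 = (4302 + 25440)/2 = 14871 km.
Circular speed at r₁: v₁ = √(μ/r₁) = √(58103.5/4302) = 3.675 km/s.
On the transfer ellipse at r₁, vis-viva gives v_p = √[μ(2/r₁ − 1/a_t)] = 4.807 km/s.
First burn Δv₁ = |v_p − v₁| = 1.132 km/s.
Circular speed at r₂: v₂ = √(μ/r₂) = 1.51127 km/s.
Transfer-orbit speed at r₂: v_a = √[μ(2/r₂ − 1/a_t)] = 0.812845 km/s.
Second burn Δv₂ = |v₂ − v_a| = 0.6984 km/s.
Total Δv = Δv₁ + Δv₂ = 1.830 km/s.

Δv = 1830 m/s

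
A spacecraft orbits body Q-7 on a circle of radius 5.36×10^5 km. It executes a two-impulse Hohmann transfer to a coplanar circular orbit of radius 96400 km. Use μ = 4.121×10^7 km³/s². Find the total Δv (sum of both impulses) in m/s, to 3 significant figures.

Δv = 10200 m/s

The Hohmann ellipse has a_t = (r₁ + r₂)/2 = 3.162×10^5 km.
At r₁ the circular-orbit speed is v₁ = √(μ/r₁) = 8.768 km/s.
On the transfer ellipse at r₁, v² = μ(2/r − 1/a) gives v_a = √[μ(2/r₁ − 1/a_t)] = 4.841 km/s.
First burn Δv₁ = |v_a − v₁| = 3.927 km/s.
Circular speed at r₂: v₂ = √(μ/r₂) = 20.67582 km/s.
Transfer-orbit speed at r₂: v_p = √[μ(2/r₂ − 1/a_t)] = 26.91933 km/s.
Second burn Δv₂ = |v₂ − v_p| = 6.244 km/s.
Δv = Δv₁ + Δv₂ = 3.927 + 6.244 = 10.17 km/s.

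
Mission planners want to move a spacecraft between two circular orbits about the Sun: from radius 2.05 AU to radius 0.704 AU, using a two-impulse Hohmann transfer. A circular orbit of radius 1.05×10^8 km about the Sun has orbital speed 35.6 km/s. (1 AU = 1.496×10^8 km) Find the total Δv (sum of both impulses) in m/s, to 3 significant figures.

From the circular-orbit relation v² = μ/r at r = 1.05×10^8 km: μ = v²r = (35.6)² × 1.05×10^8 = 1.33073×10^11 km³/s².
In km: r₁ = 2.05 × 1.496×10^8 = 3.0668×10^8 km; r₂ = 0.704 × 1.496×10^8 = 1.053184×10^8 km.
The Hohmann ellipse has a_t = (r₁ + r₂)/2 = 2.059992×10^8 km.
Circular speed at r₁: v₁ = √(μ/r₁) = √(1.33073×10^11/3.0668×10^8) = 20.8306 km/s.
On the transfer ellipse at r₁, vis-viva gives v_a = √[μ(2/r₁ − 1/a_t)] = 14.8943 km/s.
First burn Δv₁ = |v_a − v₁| = 5.936 km/s.
At r₂, v₂ = √(μ/r₂) = 35.546 km/s.
Transfer-orbit speed at r₂: v_p = √[μ(2/r₂ − 1/a_t)] = 43.371 km/s.
Second burn Δv₂ = |v₂ − v_p| = 7.825 km/s.
Δv = Δv₁ + Δv₂ = 5.936 + 7.825 = 13.76 km/s.

Δv = 13800 m/s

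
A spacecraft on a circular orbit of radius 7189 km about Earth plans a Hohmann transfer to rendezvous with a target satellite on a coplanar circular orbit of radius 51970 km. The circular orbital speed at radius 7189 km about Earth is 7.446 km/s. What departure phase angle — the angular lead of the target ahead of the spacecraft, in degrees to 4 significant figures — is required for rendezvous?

φ = 102.7°

From the circular-orbit relation v² = μ/r at r = 7189 km: μ = v²r = (7.446)² × 7189 = 3.98579×10^5 km³/s².
The Hohmann ellipse has a_t = (r₁ + r₂)/2 = 29579.5 km.
Transfer time t = π√(a_t³/μ) = 25320 s.
Target angular speed ω₂ = √(μ/r₂³) = 5.329×10^-5 rad/s.
Angle swept by the target during transfer: ω₂·t = 1.349 rad = 77.29°.
Arrival is 180° from departure on the ellipse, so φ = 180° − 77.29° = 102.7°.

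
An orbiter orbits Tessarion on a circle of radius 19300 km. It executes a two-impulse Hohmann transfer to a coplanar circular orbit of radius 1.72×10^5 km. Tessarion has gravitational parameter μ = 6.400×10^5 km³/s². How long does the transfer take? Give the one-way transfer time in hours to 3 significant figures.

t = 32.3 hours

Semi-major axis of the transfer orbit: a_t = (19300 + 1.720×10^5)/2 = 95650 km.
Half the transfer-orbit period gives t = π√(a_t³/μ) = 1.162×10^5 s.
Converting: 1.162×10^5 s ÷ 3600 s/hour = 32.3 hours.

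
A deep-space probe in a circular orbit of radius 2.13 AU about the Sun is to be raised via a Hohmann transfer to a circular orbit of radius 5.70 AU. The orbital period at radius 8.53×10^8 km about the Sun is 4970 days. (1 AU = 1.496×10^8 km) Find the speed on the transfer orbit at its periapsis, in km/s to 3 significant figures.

v = 24.6 km/s

From Kepler's third law T² = 4π²r³/μ at r = 8.53×10^8 km, T = 4970 days = 4970 × 86400 s = 4.29408×10^8 s: μ = 4π²r³/T² = 1.32882×10^11 km³/s².
In km: r₁ = 2.13 × 1.496×10^8 = 3.18648×10^8 km; r₂ = 5.70 × 1.496×10^8 = 8.5272×10^8 km.
The Hohmann ellipse has a_t = (r₁ + r₂)/2 = 5.85684×10^8 km.
The periapsis of the transfer ellipse is at r = 3.18648×10^8 km.
Vis-viva: v = √[μ(2/r − 1/a_t)] = √[1.32882×10^11 × (2/3.18648×10^8 − 1/5.85684×10^8)] = 24.64 km/s.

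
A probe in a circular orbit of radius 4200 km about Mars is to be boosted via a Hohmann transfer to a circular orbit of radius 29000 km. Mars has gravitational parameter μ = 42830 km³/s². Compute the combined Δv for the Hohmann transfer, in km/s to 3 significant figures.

Semi-major axis of the transfer orbit: a_t = (4200 + 29000)/2 = 16600 km.
At r₁ the circular-orbit speed is v₁ = √(μ/r₁) = 3.1934 km/s.
On the transfer ellipse at r₁, vis-viva gives v_p = √[μ(2/r₁ − 1/a_t)] = 4.2208 km/s.
First burn Δv₁ = |v_p − v₁| = 1.027 km/s.
At r₂, v₂ = √(μ/r₂) = 1.2153 km/s.
Transfer-orbit speed at r₂: v_a = √[μ(2/r₂ − 1/a_t)] = 0.61129 km/s.
Second burn Δv₂ = |v₂ − v_a| = 0.6040 km/s.
Total Δv = Δv₁ + Δv₂ = 1.631 km/s.

Δv = 1.63 km/s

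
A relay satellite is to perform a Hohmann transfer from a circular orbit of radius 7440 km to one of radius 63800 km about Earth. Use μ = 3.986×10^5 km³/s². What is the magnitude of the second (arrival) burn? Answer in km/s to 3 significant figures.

Transfer-ellipse semi-major axis a_t = (r₁ + r₂)/2 = (7440 + 63800)/2 = 35620 km.
On the circular orbit at r = 63800 km, v_c = √(μ/r) = 2.4995 km/s.
Transfer-orbit speed at the same r (vis-viva, a = a_t): v_t = √[μ(2/r − 1/a_t)] = 1.1423 km/s.
Δv₂ = |v_t − v_c| = |1.1423 − 2.4995| = 1.357 km/s.

Δv₂ = 1.36 km/s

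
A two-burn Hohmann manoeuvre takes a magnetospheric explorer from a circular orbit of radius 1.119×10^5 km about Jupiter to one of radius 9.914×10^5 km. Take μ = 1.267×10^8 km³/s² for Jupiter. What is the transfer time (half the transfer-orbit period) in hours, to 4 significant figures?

t = 31.77 hours

Semi-major axis of the transfer orbit: a_t = (1.119×10^5 + 9.914×10^5)/2 = 5.5165×10^5 km.
Half the transfer-orbit period gives t = π√(a_t³/μ) = 1.1436×10^5 s.
Converting: 1.1436×10^5 s ÷ 3600 s/hour = 31.77 hours.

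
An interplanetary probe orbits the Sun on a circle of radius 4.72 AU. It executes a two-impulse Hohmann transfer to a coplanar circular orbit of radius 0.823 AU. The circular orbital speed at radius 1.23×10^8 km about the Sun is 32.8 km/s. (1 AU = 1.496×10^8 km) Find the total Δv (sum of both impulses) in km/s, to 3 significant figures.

Δv = 16.2 km/s

From the circular-orbit relation v² = μ/r at r = 1.23×10^8 km: μ = v²r = (32.8)² × 1.23×10^8 = 1.32328×10^11 km³/s².
In km: r₁ = 4.72 × 1.496×10^8 = 7.06112×10^8 km; r₂ = 0.823 × 1.496×10^8 = 1.231208×10^8 km.
Transfer-ellipse semi-major axis a_t = (r₁ + r₂)/2 = (7.06112×10^8 + 1.231208×10^8)/2 = 4.146164×10^8 km.
At r₁ the circular-orbit speed is v₁ = √(μ/r₁) = 13.69 km/s.
On the transfer ellipse at r₁, vis-viva gives v_a = √[μ(2/r₁ − 1/a_t)] = 7.460 km/s.
First burn Δv₁ = |v_a − v₁| = 6.230 km/s.
Circular speed at r₂: v₂ = √(μ/r₂) = 32.784 km/s.
Transfer-orbit speed at r₂: v_p = √[μ(2/r₂ − 1/a_t)] = 42.783 km/s.
Second burn Δv₂ = |v₂ − v_p| = 9.999 km/s.
Total Δv = Δv₁ + Δv₂ = 16.23 km/s.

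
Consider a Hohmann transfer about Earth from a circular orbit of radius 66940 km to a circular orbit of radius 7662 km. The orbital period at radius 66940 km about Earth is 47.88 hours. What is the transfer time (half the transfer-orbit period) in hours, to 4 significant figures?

From Kepler's third law T² = 4π²r³/μ at r = 66940 km, T = 47.88 hours = 47.88 × 3600 s = 1.72368×10^5 s: μ = 4π²r³/T² = 3.98569×10^5 km³/s².
The Hohmann ellipse has a_t = (r₁ + r₂)/2 = 37301 km.
Transfer time t = π√(a_t³/μ) = π√((37301)³ / 3.98569×10^5) = 35850 s.
Converting: 35850 s ÷ 3600 s/hour = 9.958 hours.

t = 9.958 hours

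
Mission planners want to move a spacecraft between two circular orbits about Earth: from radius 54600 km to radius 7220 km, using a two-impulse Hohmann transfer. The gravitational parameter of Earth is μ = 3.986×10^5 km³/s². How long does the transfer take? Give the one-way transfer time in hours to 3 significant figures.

The Hohmann ellipse has a_t = (r₁ + r₂)/2 = 30910 km.
Transfer time t = π√(a_t³/μ) = π√((30910)³ / 3.986×10^5) = 27040 s.
Converting: 27040 s ÷ 3600 s/hour = 7.51 hours.

t = 7.51 hours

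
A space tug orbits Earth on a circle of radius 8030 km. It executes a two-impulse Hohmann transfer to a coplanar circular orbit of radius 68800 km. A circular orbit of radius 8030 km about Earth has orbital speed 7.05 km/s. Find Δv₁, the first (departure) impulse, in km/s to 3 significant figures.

Δv₁ = 2.38 km/s

From the circular-orbit relation v² = μ/r at r = 8030 km: μ = v²r = (7.05)² × 8030 = 3.99111×10^5 km³/s².
The Hohmann ellipse has a_t = (r₁ + r₂)/2 = 38415 km.
Circular speed at r = 8030 km: v_c = √(μ/r) = 7.050 km/s.
Vis-viva on the transfer ellipse at r = 8030 km gives v_t = √[μ(2/r − 1/a_t)] = 9.435 km/s.
Δv₁ = |v_t − v_c| = |9.435 − 7.050| = 2.385 km/s.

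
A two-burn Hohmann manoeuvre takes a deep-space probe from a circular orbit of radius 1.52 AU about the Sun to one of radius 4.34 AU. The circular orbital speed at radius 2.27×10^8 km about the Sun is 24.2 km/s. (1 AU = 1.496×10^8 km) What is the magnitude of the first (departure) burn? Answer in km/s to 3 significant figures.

Δv₁ = 5.25 km/s

From the circular-orbit relation v² = μ/r at r = 2.27×10^8 km: μ = v²r = (24.2)² × 2.27×10^8 = 1.32940×10^11 km³/s².
In km: r₁ = 1.52 × 1.496×10^8 = 2.27392×10^8 km; r₂ = 4.34 × 1.496×10^8 = 6.49264×10^8 km.
Semi-major axis of the transfer orbit: a_t = (2.27392×10^8 + 6.49264×10^8)/2 = 4.38328×10^8 km.
On the circular orbit at r = 2.27392×10^8 km, v_c = √(μ/r) = 24.179 km/s.
Vis-viva on the transfer ellipse at r = 2.27392×10^8 km gives v_t = √[μ(2/r − 1/a_t)] = 29.427 km/s.
Δv₁ = |v_t − v_c| = |29.427 − 24.179| = 5.248 km/s.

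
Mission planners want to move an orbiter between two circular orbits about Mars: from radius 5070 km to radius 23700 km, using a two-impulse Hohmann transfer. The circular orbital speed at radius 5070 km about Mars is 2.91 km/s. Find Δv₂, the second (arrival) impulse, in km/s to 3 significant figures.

From the circular-orbit relation v² = μ/r at r = 5070 km: μ = v²r = (2.91)² × 5070 = 42933.3 km³/s².
Transfer-ellipse semi-major axis a_t = (r₁ + r₂)/2 = (5070 + 23700)/2 = 14385 km.
Circular speed at r = 23700 km: v_c = √(μ/r) = 1.34593 km/s.
Transfer-orbit speed at the same r (vis-viva, a = a_t): v_t = √[μ(2/r − 1/a_t)] = 0.799046 km/s.
Δv₂ = |v_t − v_c| = |0.799046 − 1.34593| = 0.5469 km/s.

Δv₂ = 0.547 km/s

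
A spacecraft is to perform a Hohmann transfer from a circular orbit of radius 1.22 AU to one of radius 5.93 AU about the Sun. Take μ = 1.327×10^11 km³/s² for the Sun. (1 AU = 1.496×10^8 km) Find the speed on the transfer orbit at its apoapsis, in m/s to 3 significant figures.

v = 7140 m/s

In km: r₁ = 1.22 × 1.496×10^8 = 1.82512×10^8 km; r₂ = 5.93 × 1.496×10^8 = 8.87128×10^8 km.
The Hohmann ellipse has a_t = (r₁ + r₂)/2 = 5.3482×10^8 km.
At apoapsis, r = 8.87128×10^8 km.
Applying v² = μ(2/r − 1/a_t): v = 7.145 km/s.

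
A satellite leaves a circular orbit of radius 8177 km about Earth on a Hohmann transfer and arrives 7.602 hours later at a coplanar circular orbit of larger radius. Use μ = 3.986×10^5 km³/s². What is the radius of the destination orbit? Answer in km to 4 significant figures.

Transfer time t = 7.602 hours = 27367.2 s, and t = π√(a_t³/μ).
So a_t = (μ t²/π²)^(1/3) = (3.986×10^5 × (27367.2)² / π²)^(1/3) = 31158 km.
Since a_t = (r₁ + r₂)/2, r₂ = 2a_t − r₁ = 2×31158 − 8177 = 54139 km.

r₂ = 54140 km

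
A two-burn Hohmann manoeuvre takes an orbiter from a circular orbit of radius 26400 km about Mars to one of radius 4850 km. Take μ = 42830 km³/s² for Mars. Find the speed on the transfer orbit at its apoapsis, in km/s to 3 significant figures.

Transfer-ellipse semi-major axis a_t = (r₁ + r₂)/2 = (26400 + 4850)/2 = 15625 km.
The apoapsis of the transfer ellipse is at r = 26400 km.
Vis-viva: v = √[μ(2/r − 1/a_t)] = √[42830 × (2/26400 − 1/15625)] = 0.7096 km/s.

v = 0.710 km/s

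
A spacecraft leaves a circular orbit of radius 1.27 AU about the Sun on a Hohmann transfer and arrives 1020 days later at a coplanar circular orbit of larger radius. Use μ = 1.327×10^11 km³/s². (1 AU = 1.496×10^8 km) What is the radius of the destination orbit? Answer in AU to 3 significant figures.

In km: r₁ = 1.27 × 1.496×10^8 = 1.89992×10^8 km.
Transfer time t = 1020 days = 8.8128×10^7 s, and t = π√(a_t³/μ).
So a_t = (μ t²/π²)^(1/3) = (1.327×10^11 × (8.8128×10^7)² / π²)^(1/3) = 4.7090×10^8 km.
Since a_t = (r₁ + r₂)/2, r₂ = 2a_t − r₁ = 2×4.7090×10^8 − 1.89992×10^8 = 7.51808×10^8 km.
In AU: r₂ = 7.51808×10^8 / 1.496×10^8 = 5.03 AU.

r₂ = 5.03 AU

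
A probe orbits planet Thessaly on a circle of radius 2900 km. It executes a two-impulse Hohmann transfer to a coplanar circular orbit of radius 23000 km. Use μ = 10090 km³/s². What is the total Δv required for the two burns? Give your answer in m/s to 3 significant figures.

Transfer-ellipse semi-major axis a_t = (r₁ + r₂)/2 = (2900 + 23000)/2 = 12950 km.
Circular speed at r₁: v₁ = √(μ/r₁) = √(10090/2900) = 1.8653 km/s.
On the transfer ellipse at r₁, v² = μ(2/r − 1/a) gives v_p = √[μ(2/r₁ − 1/a_t)] = 2.4859 km/s.
First burn Δv₁ = |v_p − v₁| = 0.6206 km/s.
At r₂, v₂ = √(μ/r₂) = 0.6623 km/s.
Transfer-orbit speed at r₂: v_a = √[μ(2/r₂ − 1/a_t)] = 0.3134 km/s.
Second burn Δv₂ = |v₂ − v_a| = 0.3489 km/s.
Δv = Δv₁ + Δv₂ = 0.6206 + 0.3489 = 0.9695 km/s.

Δv = 969 m/s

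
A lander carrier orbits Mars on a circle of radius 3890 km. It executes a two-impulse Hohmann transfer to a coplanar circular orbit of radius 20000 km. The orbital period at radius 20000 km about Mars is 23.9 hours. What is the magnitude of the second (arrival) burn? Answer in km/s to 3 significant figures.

From Kepler's third law T² = 4π²r³/μ at r = 20000 km, T = 23.9 hours = 23.9 × 3600 s = 86040 s: μ = 4π²r³/T² = 42662.8 km³/s².
Transfer-ellipse semi-major axis a_t = (r₁ + r₂)/2 = (3890 + 20000)/2 = 11945 km.
On the circular orbit at r = 20000 km, v_c = √(μ/r) = 1.46053 km/s.
Transfer-orbit speed at the same r (vis-viva, a = a_t): v_t = √[μ(2/r − 1/a_t)] = 0.833472 km/s.
Δv₂ = |v_t − v_c| = |0.833472 − 1.46053| = 0.6271 km/s.

Δv₂ = 0.627 km/s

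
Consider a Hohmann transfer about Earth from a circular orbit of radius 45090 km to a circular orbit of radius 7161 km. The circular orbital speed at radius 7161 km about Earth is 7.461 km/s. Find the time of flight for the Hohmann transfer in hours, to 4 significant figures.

From the circular-orbit relation v² = μ/r at r = 7161 km: μ = v²r = (7.461)² × 7161 = 3.98628×10^5 km³/s².
The Hohmann ellipse has a_t = (r₁ + r₂)/2 = 26125.5 km.
Transfer time t = π√(a_t³/μ) = π√((26125.5)³ / 3.98628×10^5) = 21012 s.
Converting: 21012 s ÷ 3600 s/hour = 5.837 hours.

t = 5.837 hours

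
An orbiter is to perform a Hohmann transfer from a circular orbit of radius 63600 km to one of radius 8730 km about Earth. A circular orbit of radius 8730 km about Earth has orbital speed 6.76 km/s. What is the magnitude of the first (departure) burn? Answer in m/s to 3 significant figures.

From the circular-orbit relation v² = μ/r at r = 8730 km: μ = v²r = (6.76)² × 8730 = 3.98940×10^5 km³/s².
The Hohmann ellipse has a_t = (r₁ + r₂)/2 = 36165 km.
Circular speed at r = 63600 km: v_c = √(μ/r) = 2.505 km/s.
Transfer-orbit speed at the same r (vis-viva, a = a_t): v_t = √[μ(2/r − 1/a_t)] = 1.231 km/s.
Δv₁ = |v_t − v_c| = |1.231 − 2.505| = 1.274 km/s.

Δv₁ = 1270 m/s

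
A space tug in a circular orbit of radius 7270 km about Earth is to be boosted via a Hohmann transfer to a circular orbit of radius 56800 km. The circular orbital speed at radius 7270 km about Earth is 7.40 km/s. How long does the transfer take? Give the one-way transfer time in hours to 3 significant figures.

t = 7.93 hours

From the circular-orbit relation v² = μ/r at r = 7270 km: μ = v²r = (7.40)² × 7270 = 3.98105×10^5 km³/s².
Transfer-ellipse semi-major axis a_t = (r₁ + r₂)/2 = (7270 + 56800)/2 = 32035 km.
Transfer time t = π√(a_t³/μ) = π√((32035)³ / 3.98105×10^5) = 28550 s.
Converting: 28550 s ÷ 3600 s/hour = 7.93 hours.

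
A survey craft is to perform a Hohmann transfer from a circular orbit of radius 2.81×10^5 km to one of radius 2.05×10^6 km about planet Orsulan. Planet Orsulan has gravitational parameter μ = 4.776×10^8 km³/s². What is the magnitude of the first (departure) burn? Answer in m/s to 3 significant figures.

Transfer-ellipse semi-major axis a_t = (r₁ + r₂)/2 = (2.810×10^5 + 2.050×10^6)/2 = 1.1655×10^6 km.
On the circular orbit at r = 2.810×10^5 km, v_c = √(μ/r) = 41.23 km/s.
Transfer-orbit speed at the same r (vis-viva, a = a_t): v_t = √[μ(2/r − 1/a_t)] = 54.68 km/s.
Δv₁ = |v_t − v_c| = |54.68 − 41.23| = 13.45 km/s.

Δv₁ = 13400 m/s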